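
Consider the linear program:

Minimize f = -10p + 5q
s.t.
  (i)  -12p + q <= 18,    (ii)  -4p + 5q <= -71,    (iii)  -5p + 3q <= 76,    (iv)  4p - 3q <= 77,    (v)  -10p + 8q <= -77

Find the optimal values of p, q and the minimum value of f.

p = 43/2, q = 3, minimum f = -200

Corner points and f = -10p + 5q:
  (-23/8, -33/2) → f = -215/4
  (-131/32, -249/8) → f = -1835/16
  (43/2, 3) → f = -200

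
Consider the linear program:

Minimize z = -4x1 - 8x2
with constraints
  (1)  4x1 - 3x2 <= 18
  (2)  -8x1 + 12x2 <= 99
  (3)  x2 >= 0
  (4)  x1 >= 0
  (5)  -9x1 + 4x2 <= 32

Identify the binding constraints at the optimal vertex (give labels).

Vertices and z = -4x1 - 8x2:
  (171/8, 45/2) → z = -531/2
  (9/2, 0) → z = -18
  (3/19, 635/76) → z = -1282/19
  (0, 0) → z = 0
  (0, 8) → z = -64

The minimum is at (171/8, 45/2). Substituting into each constraint, equality holds for (1) and (2); the remaining constraints have slack.

(1) and (2)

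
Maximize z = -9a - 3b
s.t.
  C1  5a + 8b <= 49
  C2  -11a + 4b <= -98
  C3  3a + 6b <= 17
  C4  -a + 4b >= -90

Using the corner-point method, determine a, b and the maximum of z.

a = 4/5, b = -223/10, maximum z = 597/10

Corner points and z = -9a - 3b:
  (79/3, -31/3) → z = -206
  (229/7, -401/28) → z = -7041/28
  (328/39, -107/78) → z = -1861/26
  (4/5, -223/10) → z = 597/10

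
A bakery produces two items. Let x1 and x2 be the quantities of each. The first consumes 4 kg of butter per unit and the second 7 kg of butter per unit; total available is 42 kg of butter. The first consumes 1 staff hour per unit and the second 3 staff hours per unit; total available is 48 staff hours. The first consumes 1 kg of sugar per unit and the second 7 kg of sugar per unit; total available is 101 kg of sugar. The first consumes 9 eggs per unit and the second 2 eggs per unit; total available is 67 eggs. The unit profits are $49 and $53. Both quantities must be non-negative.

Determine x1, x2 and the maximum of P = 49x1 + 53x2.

x1 = 7, x2 = 2, maximum P = 449

Vertices and P = 49x1 + 53x2:
  (0, 0) → P = 0
  (0, 6) → P = 318
  (67/9, 0) → P = 3283/9
  (7, 2) → P = 449

The binding constraints are 4x1 + 7x2 = 42 and 9x1 + 2x2 = 67.
Solving simultaneously gives x1 = 7, x2 = 2.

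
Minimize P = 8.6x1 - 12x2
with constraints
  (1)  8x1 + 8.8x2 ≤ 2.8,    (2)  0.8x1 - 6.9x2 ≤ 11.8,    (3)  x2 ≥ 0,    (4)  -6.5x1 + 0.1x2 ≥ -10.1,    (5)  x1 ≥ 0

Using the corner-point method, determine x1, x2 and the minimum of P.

x1 = 0, x2 = 7/22, minimum P = -42/11

Vertices and P = 8.6x1 - 12x2:
  (7/20, 0) → P = 301/100
  (0, 7/22) → P = -42/11
  (0, 0) → P = 0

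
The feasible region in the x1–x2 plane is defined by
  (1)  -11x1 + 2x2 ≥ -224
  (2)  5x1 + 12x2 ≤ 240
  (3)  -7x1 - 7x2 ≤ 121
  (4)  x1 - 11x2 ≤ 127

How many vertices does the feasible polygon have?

4

The feasible vertices (each the meet of two boundaries and inside every other half-plane) are:
  (1584/71, 760/71)
  (130/7, -69/7)
  (-3132/49, 2285/49)
  (-221/42, -505/42)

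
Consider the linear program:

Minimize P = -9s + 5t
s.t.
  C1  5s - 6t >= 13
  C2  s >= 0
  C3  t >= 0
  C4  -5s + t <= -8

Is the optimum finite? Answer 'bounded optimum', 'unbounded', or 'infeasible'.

From the feasible point (13/5, 0), moving in the direction (6, 5) keeps every constraint satisfied while P decreases without bound.

unbounded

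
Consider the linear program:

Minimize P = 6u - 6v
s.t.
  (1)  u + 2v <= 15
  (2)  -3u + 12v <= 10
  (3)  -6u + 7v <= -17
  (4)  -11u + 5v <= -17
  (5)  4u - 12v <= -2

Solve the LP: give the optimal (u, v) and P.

Feasible corners and P = 6u - 6v:
  (274/51, 37/17) → P = 326/17
  (8, 17/6) → P = 31
  (109/22, 20/11) → P = 207/11

At the optimal vertex, -6u + 7v = -17 and 4u - 12v = -2.
Solving simultaneously gives u = 109/22, v = 20/11.

u = 109/22, v = 20/11, minimum P = 207/11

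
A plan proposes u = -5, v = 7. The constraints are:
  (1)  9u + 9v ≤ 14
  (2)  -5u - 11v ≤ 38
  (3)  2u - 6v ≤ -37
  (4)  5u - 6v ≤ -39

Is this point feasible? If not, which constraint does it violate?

not feasible — violates (1)

Constraint (1): 9u + 9v = 18, which is not ≤ 14. All other constraints are satisfied.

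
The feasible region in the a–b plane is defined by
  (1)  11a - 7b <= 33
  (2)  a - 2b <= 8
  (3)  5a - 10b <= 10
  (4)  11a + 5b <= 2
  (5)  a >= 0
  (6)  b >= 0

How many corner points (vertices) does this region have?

Of the 14 pairwise boundary intersections, those satisfying every inequality are:
  (0, 2/5)
  (2/11, 0)
  (0, 0)

3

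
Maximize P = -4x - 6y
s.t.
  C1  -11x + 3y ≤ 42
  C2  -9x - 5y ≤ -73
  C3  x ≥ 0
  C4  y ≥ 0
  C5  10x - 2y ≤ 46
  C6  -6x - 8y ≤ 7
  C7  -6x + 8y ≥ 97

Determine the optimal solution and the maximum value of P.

Extreme points and P = -4x - 6y:
  (9/82, 1181/82) → P = -3561/41
  (111/4, 463/4) → P = -1611/2
  (33/34, 437/34) → P = -81
  (281/34, 623/34) → P = -143

x = 33/34, y = 437/34, maximum P = -81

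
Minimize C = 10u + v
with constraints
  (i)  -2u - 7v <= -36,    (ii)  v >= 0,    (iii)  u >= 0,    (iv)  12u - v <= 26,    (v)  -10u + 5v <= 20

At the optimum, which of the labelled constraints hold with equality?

(i) and (v)

Feasible corners and C = 10u + v:
  (109/43, 190/43) → C = 1280/43
  (1/2, 5) → C = 10
  (3, 10) → C = 40

The minimum is at (1/2, 5). Substituting into each constraint, equality holds for (i) and (v); the remaining constraints have slack.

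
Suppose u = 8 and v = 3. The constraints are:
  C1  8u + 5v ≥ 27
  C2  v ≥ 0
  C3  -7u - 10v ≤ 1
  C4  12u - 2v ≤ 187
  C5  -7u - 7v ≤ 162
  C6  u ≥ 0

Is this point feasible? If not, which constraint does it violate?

feasible

C1: 79 ≥ 27 ✓
C2: 3 ≥ 0 ✓
C3: -86 ≤ 1 ✓
C4: 90 ≤ 187 ✓
C5: -77 ≤ 162 ✓
C6: 8 ≥ 0 ✓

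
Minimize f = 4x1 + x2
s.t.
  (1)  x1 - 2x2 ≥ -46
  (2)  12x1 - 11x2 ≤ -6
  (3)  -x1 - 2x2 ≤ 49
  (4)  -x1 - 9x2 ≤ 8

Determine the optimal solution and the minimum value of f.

Extreme points and f = 4x1 + x2:
  (38, 42) → f = 194
  (-430/11, 38/11) → f = -1682/11
  (-142/119, -90/119) → f = -94/17

x1 = -430/11, x2 = 38/11, minimum f = -1682/11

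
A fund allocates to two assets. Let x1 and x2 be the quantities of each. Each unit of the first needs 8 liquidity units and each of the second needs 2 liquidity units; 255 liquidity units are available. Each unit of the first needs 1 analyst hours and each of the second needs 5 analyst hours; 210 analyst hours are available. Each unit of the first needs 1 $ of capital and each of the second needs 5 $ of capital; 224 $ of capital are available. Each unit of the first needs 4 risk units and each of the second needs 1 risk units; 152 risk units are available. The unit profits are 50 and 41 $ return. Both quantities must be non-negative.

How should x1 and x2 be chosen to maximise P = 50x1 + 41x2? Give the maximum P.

Corner points and P = 50x1 + 41x2:
  (0, 0) → P = 0
  (0, 42) → P = 1722
  (255/8, 0) → P = 6375/4
  (45/2, 75/2) → P = 5325/2

The binding constraints are 8x1 + 2x2 = 255 and x1 + 5x2 = 210.
Solving simultaneously gives x1 = 45/2, x2 = 75/2.

x1 = 45/2, x2 = 75/2, maximum P = 5325/2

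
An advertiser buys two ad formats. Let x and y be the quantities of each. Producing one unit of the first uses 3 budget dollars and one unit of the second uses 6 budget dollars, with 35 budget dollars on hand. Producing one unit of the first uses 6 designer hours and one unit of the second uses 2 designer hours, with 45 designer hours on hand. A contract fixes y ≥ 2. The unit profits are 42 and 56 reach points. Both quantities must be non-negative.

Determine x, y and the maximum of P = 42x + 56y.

x = 20/3, y = 5/2, maximum P = 420

Extreme points and P = 42x + 56y:
  (0, 35/6) → P = 980/3
  (0, 2) → P = 112
  (20/3, 5/2) → P = 420
  (41/6, 2) → P = 399

At the optimal vertex, 3x + 6y = 35 and 6x + 2y = 45.
Solving simultaneously gives x = 20/3, y = 5/2.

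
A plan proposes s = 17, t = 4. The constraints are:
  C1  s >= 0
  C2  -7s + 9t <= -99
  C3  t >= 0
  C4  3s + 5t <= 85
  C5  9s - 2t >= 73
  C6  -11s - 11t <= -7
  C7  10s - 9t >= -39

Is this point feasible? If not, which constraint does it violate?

Constraint C2: -7s + 9t = -83, which is not ≤ -99. All other constraints are satisfied.

not feasible — violates C2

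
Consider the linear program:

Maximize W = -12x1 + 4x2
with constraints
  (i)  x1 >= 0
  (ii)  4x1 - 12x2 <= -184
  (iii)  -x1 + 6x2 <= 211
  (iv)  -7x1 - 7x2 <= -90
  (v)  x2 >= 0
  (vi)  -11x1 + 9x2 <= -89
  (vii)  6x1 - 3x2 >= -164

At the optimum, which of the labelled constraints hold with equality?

(ii) and (vi)

Corner points and W = -12x1 + 4x2:
  (119, 55) → W = -1208
  (227/8, 595/24) → W = -724/3
  (811/19, 2410/57) → W = -19556/57

The maximum is at (227/8, 595/24). Substituting into each constraint, equality holds for (ii) and (vi); the remaining constraints have slack.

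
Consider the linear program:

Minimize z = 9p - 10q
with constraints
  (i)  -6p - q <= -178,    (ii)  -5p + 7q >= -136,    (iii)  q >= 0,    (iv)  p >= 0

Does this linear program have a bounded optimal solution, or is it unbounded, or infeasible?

unbounded

From the feasible point (1382/47, 74/47), moving in the direction (0, 1) keeps every constraint satisfied while z decreases without bound.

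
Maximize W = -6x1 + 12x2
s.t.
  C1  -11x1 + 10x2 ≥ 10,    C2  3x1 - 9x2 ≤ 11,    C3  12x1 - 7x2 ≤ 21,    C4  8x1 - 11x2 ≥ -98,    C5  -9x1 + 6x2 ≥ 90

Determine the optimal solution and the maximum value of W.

Feasible corners and W = -6x1 + 12x2:
  (-1003/39, -382/39) → W = 478/13
  (-292/21, -41/7) → W = 92/7
  (-134/17, 54/17) → W = 1452/17

At the optimal vertex, 8x1 - 11x2 = -98 and -9x1 + 6x2 = 90.
Solving simultaneously gives x1 = -134/17, x2 = 54/17.

x1 = -134/17, x2 = 54/17, maximum W = 1452/17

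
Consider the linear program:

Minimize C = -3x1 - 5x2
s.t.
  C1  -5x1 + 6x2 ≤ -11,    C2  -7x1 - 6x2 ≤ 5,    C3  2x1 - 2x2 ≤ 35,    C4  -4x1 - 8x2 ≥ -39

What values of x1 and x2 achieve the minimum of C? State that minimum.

x1 = 179/12, x2 = -31/12, minimum C = -191/6

Extreme points and C = -3x1 - 5x2:
  (1/2, -17/12) → C = 67/12
  (161/32, 151/64) → C = -1721/64
  (100/13, -255/26) → C = 675/26
  (179/12, -31/12) → C = -191/6

The binding constraints are 2x1 - 2x2 = 35 and -4x1 - 8x2 = -39.
Solving simultaneously gives x1 = 179/12, x2 = -31/12.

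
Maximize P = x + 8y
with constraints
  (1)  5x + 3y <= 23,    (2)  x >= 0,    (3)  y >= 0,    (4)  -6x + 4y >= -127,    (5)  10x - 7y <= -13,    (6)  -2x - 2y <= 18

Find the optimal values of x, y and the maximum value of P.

x = 0, y = 23/3, maximum P = 184/3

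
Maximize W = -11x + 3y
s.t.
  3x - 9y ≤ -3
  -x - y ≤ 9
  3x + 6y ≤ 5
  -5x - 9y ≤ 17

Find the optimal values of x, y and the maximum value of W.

x = -59/3, y = 32/3, maximum W = 745/3

Corner points and W = -11x + 3y:
  (3/5, 8/15) → W = -5
  (-5/2, -1/2) → W = 26
  (-59/3, 32/3) → W = 745/3
  (-16, 7) → W = 197

The binding constraints are -x - y = 9 and 3x + 6y = 5.
Solving simultaneously gives x = -59/3, y = 32/3.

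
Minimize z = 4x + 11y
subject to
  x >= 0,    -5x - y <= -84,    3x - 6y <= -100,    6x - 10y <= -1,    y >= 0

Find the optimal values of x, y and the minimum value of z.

Feasible corners and z = 4x + 11y:
  (0, 84) → z = 924
  (404/33, 752/33) → z = 3296/11
  (497/3, 199/2) → z = 10543/6
The feasible region is unbounded (it extends along (0, 1), (5, 3)), but z strictly increases along every unbounded feasible direction, so there is no improving ray and the minimum is attained at a vertex.

The optimum lies where -5x - y = -84 and 3x - 6y = -100.
Solving simultaneously gives x = 404/33, y = 752/33.

x = 404/33, y = 752/33, minimum z = 3296/11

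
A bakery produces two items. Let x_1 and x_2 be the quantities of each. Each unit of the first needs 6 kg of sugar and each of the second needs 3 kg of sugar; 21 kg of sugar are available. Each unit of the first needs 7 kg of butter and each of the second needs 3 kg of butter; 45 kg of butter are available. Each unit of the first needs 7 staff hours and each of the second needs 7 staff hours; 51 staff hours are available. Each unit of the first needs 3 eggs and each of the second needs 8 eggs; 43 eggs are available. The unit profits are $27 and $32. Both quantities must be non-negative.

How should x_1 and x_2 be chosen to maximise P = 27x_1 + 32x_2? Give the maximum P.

x_1 = 1, x_2 = 5, maximum P = 187

Vertices and P = 27x_1 + 32x_2:
  (0, 0) → P = 0
  (0, 43/8) → P = 172
  (7/2, 0) → P = 189/2
  (1, 5) → P = 187

The binding constraints are 6x_1 + 3x_2 = 21 and 3x_1 + 8x_2 = 43.
Solving simultaneously gives x_1 = 1, x_2 = 5.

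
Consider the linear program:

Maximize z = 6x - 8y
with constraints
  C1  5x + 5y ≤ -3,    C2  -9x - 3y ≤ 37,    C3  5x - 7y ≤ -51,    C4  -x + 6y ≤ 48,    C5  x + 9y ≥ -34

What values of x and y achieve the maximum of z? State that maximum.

x = -23/5, y = 4, maximum z = -298/5

Corner points and z = 6x - 8y:
  (-88/15, 79/15) → z = -232/3
  (-23/5, 4) → z = -298/5
  (-206/39, 137/39) → z = -2332/39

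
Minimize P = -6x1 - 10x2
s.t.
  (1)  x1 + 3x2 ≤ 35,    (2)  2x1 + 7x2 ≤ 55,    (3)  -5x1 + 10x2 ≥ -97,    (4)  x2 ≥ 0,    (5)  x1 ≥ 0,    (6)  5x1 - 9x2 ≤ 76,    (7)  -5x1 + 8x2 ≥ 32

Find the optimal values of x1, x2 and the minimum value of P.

Vertices and P = -6x1 - 10x2:
  (0, 55/7) → P = -550/7
  (72/17, 113/17) → P = -1562/17
  (0, 4) → P = -40

At the optimal vertex, 2x1 + 7x2 = 55 and -5x1 + 8x2 = 32.
Solving simultaneously gives x1 = 72/17, x2 = 113/17.

x1 = 72/17, x2 = 113/17, minimum P = -1562/17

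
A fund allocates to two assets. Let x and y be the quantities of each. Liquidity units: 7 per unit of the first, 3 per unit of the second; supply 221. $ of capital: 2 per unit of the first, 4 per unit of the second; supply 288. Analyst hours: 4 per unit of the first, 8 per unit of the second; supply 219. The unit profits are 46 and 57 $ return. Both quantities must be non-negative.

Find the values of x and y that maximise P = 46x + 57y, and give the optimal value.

Vertices and P = 46x + 57y:
  (0, 0) → P = 0
  (0, 219/8) → P = 12483/8
  (221/7, 0) → P = 10166/7
  (101/4, 59/4) → P = 8009/4

The binding constraints are 7x + 3y = 221 and 4x + 8y = 219.
Solving simultaneously gives x = 101/4, y = 59/4.

x = 101/4, y = 59/4, maximum P = 8009/4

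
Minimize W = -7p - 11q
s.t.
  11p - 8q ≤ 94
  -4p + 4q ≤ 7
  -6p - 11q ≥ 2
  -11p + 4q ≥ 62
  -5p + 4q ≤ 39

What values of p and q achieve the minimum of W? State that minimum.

Vertices and W = -7p - 11q:
  (-218/11, -39) → W = 6245/11
  (-55/7, -171/28) → W = 3421/28
  (-32, -121/4) → W = 2227/4
The feasible region is unbounded (it extends along (-8, -11), (-4, -5)), but W strictly increases along every unbounded feasible direction, so there is no improving ray and the minimum is attained at a vertex.

The optimum lies where -4p + 4q = 7 and -11p + 4q = 62.
Solving simultaneously gives p = -55/7, q = -171/28.

p = -55/7, q = -171/28, minimum W = 3421/28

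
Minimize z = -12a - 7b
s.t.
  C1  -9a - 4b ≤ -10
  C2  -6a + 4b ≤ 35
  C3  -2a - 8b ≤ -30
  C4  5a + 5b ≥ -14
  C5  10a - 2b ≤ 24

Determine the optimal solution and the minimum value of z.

a = 83/14, b = 247/14, minimum z = -2725/14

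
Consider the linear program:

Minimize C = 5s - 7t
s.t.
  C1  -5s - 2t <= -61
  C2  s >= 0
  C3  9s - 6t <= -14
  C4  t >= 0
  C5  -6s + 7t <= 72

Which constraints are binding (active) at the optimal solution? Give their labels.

Corner points and C = 5s - 7t:
  (169/24, 619/48) → C = -881/16
  (283/47, 726/47) → C = -3667/47
  (334/27, 188/9) → C = -2278/27

The minimum is at (334/27, 188/9). Substituting into each constraint, equality holds for C3 and C5; the remaining constraints have slack.

C3 and C5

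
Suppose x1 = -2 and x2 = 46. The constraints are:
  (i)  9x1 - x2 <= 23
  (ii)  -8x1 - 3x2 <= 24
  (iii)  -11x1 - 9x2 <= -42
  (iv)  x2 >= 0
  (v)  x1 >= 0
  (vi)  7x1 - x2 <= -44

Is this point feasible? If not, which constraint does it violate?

not feasible — violates (v)

Constraint (v): x1 = -2, which is not ≥ 0. All other constraints are satisfied.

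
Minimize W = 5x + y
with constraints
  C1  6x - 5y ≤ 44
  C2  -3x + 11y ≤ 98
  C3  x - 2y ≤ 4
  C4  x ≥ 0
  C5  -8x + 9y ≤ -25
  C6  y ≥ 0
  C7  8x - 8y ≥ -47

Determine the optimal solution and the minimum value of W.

x = 25/8, y = 0, minimum W = 125/8

Corner points and W = 5x + y:
  (974/51, 240/17) → W = 5590/51
  (68/7, 20/7) → W = 360/7
  (1157/61, 859/61) → W = 6644/61
  (4, 0) → W = 20
  (25/8, 0) → W = 125/8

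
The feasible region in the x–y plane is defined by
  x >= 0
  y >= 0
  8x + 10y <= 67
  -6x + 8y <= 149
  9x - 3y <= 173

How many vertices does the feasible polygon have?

Pairwise boundary intersections that survive every other constraint:
  (0, 0)
  (0, 67/10)
  (67/8, 0)

3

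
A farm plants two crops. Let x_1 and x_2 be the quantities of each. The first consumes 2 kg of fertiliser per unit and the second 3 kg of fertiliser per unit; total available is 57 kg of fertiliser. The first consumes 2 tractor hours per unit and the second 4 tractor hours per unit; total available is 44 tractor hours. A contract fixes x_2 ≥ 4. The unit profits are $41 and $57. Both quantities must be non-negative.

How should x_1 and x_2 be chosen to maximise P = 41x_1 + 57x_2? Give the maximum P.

x_1 = 14, x_2 = 4, maximum P = 802

Extreme points and P = 41x_1 + 57x_2:
  (0, 11) → P = 627
  (0, 4) → P = 228
  (14, 4) → P = 802

The optimum lies where 2x_1 + 4x_2 = 44 and x_2 = 4.
Solving simultaneously gives x_1 = 14, x_2 = 4.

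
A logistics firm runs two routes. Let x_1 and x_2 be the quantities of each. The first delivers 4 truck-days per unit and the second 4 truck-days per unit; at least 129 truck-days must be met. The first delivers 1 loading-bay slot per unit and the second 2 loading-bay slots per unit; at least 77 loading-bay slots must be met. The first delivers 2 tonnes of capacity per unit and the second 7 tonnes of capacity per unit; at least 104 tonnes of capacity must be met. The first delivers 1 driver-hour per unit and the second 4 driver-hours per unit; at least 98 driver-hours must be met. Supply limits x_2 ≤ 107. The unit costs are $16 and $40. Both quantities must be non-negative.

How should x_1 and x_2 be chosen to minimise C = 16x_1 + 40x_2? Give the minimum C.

x_1 = 56, x_2 = 21/2, minimum C = 1316

Corner points and C = 16x_1 + 40x_2:
  (0, 77/2) → C = 1540
  (0, 107) → C = 4280
  (98, 0) → C = 1568
  (56, 21/2) → C = 1316
The feasible region is unbounded (it extends along (1, 0)), but C strictly increases along every unbounded feasible direction, so there is no improving ray and the minimum is attained at a vertex.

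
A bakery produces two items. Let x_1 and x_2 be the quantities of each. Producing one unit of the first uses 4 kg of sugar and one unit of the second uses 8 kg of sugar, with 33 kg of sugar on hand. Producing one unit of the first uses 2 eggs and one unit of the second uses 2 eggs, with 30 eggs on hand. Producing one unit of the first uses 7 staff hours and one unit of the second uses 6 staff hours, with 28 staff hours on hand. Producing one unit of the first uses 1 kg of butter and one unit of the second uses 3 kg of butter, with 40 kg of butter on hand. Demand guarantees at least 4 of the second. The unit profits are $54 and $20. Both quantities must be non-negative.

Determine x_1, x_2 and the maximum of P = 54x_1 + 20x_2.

Corner points and P = 54x_1 + 20x_2:
  (0, 33/8) → P = 165/2
  (0, 4) → P = 80
  (1/4, 4) → P = 187/2

The binding constraints are 4x_1 + 8x_2 = 33 and x_2 = 4.
Solving simultaneously gives x_1 = 1/4, x_2 = 4.

x_1 = 1/4, x_2 = 4, maximum P = 187/2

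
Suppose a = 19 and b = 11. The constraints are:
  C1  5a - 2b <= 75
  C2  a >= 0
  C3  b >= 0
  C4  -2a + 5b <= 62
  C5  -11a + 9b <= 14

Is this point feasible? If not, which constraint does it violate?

feasible

C1: 73 ≤ 75 ✓
C2: 19 ≥ 0 ✓
C3: 11 ≥ 0 ✓
C4: 17 ≤ 62 ✓
C5: -110 ≤ 14 ✓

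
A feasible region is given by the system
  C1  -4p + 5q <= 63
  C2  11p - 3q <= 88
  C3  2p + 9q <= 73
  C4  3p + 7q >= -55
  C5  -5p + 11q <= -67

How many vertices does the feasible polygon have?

3

The feasible vertices (each the meet of two boundaries and inside every other half-plane) are:
  (451/86, -869/86)
  (767/106, -297/106)
  (-2, -7)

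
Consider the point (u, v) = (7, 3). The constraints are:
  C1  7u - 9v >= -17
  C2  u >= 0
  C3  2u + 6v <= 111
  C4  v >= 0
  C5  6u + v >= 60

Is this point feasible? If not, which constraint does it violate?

not feasible — violates C5

Constraint C5: 6u + v = 45, which is not ≥ 60. All other constraints are satisfied.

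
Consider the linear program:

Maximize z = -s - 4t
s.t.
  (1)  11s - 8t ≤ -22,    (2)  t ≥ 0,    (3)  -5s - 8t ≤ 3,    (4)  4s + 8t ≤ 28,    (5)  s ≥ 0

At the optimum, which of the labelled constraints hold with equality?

Extreme points and z = -s - 4t:
  (2/5, 33/10) → z = -68/5
  (0, 11/4) → z = -11
  (0, 7/2) → z = -14

The maximum is at (0, 11/4). Substituting into each constraint, equality holds for (1) and (5); the remaining constraints have slack.

(1) and (5)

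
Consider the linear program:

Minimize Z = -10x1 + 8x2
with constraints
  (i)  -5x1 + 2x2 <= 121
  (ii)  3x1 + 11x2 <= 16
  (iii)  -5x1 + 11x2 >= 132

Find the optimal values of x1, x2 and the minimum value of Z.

Extreme points and Z = -10x1 + 8x2:
  (-1299/61, 443/61) → Z = 16534/61
  (-1067/45, 11/9) → Z = 2222/9
  (-29/2, 119/22) → Z = 2071/11

The optimum lies where 3x1 + 11x2 = 16 and -5x1 + 11x2 = 132.
Solving simultaneously gives x1 = -29/2, x2 = 119/22.

x1 = -29/2, x2 = 119/22, minimum Z = 2071/11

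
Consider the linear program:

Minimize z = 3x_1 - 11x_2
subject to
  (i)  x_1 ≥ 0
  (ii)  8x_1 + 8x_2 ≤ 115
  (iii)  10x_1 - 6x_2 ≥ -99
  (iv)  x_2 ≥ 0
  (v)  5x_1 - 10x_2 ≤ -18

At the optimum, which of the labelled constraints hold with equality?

Corner points and z = 3x_1 - 11x_2:
  (0, 115/8) → z = -1265/8
  (0, 9/5) → z = -99/5
  (503/60, 719/120) → z = -4891/120

The minimum is at (0, 115/8). Substituting into each constraint, equality holds for (i) and (ii); the remaining constraints have slack.

(i) and (ii)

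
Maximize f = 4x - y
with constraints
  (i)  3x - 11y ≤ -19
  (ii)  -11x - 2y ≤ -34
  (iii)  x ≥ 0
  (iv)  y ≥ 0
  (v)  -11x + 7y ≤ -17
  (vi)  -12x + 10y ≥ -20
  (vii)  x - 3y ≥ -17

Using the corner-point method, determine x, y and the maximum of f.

x = 115/13, y = 112/13, maximum f = 348/13

Corner points and f = 4x - y:
  (16/5, 13/5) → f = 51/5
  (205/51, 48/17) → f = 676/51
  (85/13, 102/13) → f = 238/13
  (115/13, 112/13) → f = 348/13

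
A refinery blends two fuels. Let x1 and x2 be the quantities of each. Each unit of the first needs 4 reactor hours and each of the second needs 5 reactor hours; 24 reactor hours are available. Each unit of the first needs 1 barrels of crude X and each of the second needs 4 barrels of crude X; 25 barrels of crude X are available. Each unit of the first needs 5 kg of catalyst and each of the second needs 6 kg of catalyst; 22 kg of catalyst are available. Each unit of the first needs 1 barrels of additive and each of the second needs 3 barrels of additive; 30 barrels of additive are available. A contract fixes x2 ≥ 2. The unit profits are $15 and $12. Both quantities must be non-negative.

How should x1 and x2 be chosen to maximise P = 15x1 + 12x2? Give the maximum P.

x1 = 2, x2 = 2, maximum P = 54

Feasible corners and P = 15x1 + 12x2:
  (0, 11/3) → P = 44
  (0, 2) → P = 24
  (2, 2) → P = 54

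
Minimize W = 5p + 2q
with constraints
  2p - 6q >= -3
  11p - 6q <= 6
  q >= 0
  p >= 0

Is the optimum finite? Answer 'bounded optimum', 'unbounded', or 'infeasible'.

bounded optimum

Extreme points and W = 5p + 2q:
  (1, 5/6) → W = 20/3
  (0, 1/2) → W = 1
  (6/11, 0) → W = 30/11
  (0, 0) → W = 0
The feasible region has finitely many vertices and no improving ray; the minimum is 0 at (0, 0).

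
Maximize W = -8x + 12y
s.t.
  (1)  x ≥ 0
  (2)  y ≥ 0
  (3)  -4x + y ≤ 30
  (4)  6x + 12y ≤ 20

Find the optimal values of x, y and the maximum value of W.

Vertices and W = -8x + 12y:
  (0, 0) → W = 0
  (0, 5/3) → W = 20
  (10/3, 0) → W = -80/3

At the optimal vertex, x = 0 and 6x + 12y = 20.
Solving simultaneously gives x = 0, y = 5/3.

x = 0, y = 5/3, maximum W = 20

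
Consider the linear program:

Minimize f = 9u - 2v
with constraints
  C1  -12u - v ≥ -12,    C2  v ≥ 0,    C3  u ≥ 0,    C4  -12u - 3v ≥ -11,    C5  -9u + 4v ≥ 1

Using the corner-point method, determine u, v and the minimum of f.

u = 0, v = 11/3, minimum f = -22/3

Corner points and f = 9u - 2v:
  (0, 11/3) → f = -22/3
  (0, 1/4) → f = -1/2
  (41/75, 37/25) → f = 49/25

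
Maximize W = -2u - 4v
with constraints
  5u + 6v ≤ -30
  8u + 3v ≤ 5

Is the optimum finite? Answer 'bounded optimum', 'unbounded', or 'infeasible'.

unbounded

From the feasible point (40/11, -265/33), moving in the direction (3, -8) keeps every constraint satisfied while W increases without bound.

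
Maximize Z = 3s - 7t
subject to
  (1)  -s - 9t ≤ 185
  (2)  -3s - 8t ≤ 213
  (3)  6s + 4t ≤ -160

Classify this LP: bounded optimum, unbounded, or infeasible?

Feasible corners and Z = 3s - 7t:
  (-23, -18) → Z = 57
  (-14, -19) → Z = 91
The feasible region has finitely many vertices and no improving ray; the maximum is 91 at (-14, -19).

bounded optimum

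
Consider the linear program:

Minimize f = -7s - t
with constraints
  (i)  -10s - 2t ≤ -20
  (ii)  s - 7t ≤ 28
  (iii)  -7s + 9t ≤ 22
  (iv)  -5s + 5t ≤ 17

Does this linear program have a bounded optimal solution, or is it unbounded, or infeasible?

unbounded

From the feasible point (49/18, -65/18), moving in the direction (7, 1) keeps every constraint satisfied while f decreases without bound.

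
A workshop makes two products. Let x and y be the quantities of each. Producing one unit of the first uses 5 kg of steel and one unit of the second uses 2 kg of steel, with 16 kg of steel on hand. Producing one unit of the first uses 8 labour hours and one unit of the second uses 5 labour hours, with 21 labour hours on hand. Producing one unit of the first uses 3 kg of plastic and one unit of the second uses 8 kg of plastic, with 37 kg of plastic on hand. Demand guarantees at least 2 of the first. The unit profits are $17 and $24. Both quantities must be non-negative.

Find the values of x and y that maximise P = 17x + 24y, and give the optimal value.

x = 2, y = 1, maximum P = 58

Corner points and P = 17x + 24y:
  (21/8, 0) → P = 357/8
  (2, 0) → P = 34
  (2, 1) → P = 58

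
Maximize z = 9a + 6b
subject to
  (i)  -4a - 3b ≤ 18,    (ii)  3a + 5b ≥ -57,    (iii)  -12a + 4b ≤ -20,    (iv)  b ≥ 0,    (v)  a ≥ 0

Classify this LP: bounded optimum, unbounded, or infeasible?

From the feasible point (5/3, 0), moving in the direction (4, 12) keeps every constraint satisfied while z increases without bound.

unbounded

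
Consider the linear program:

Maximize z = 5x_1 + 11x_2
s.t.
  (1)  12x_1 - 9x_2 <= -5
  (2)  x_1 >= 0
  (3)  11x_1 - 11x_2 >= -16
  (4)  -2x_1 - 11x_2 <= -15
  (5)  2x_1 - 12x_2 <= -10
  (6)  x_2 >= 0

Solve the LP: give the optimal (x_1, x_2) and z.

At the optimal vertex, 12x_1 - 9x_2 = -5 and 11x_1 - 11x_2 = -16.
Solving simultaneously gives x_1 = 89/33, x_2 = 137/33.

x_1 = 89/33, x_2 = 137/33, maximum z = 1952/33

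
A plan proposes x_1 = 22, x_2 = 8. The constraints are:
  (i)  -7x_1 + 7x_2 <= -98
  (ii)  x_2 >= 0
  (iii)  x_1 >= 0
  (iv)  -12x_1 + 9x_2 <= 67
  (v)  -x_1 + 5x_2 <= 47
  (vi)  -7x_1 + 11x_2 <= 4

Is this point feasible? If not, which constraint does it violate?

feasible

(i): -98 ≤ -98 ✓
(ii): 8 ≥ 0 ✓
(iii): 22 ≥ 0 ✓
(iv): -192 ≤ 67 ✓
(v): 18 ≤ 47 ✓
(vi): -66 ≤ 4 ✓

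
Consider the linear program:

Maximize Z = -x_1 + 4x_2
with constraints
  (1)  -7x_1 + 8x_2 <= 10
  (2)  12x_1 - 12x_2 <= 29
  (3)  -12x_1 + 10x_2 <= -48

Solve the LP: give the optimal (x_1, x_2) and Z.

x_1 = 88/3, x_2 = 323/12, maximum Z = 235/3

Feasible corners and Z = -x_1 + 4x_2:
  (88/3, 323/12) → Z = 235/3
  (242/13, 228/13) → Z = 670/13
  (143/12, 19/2) → Z = 313/12

At the optimal vertex, -7x_1 + 8x_2 = 10 and 12x_1 - 12x_2 = 29.
Solving simultaneously gives x_1 = 88/3, x_2 = 323/12.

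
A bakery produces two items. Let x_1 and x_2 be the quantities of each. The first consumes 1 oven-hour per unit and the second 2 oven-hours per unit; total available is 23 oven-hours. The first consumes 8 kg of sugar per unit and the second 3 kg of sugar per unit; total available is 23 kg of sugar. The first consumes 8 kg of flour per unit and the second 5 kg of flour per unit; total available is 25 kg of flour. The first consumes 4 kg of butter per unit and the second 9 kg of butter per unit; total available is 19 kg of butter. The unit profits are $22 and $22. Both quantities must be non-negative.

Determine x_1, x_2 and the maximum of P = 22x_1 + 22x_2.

At the optimal vertex, 8x_1 + 3x_2 = 23 and 8x_1 + 5x_2 = 25.
Solving simultaneously gives x_1 = 5/2, x_2 = 1.

x_1 = 5/2, x_2 = 1, maximum P = 77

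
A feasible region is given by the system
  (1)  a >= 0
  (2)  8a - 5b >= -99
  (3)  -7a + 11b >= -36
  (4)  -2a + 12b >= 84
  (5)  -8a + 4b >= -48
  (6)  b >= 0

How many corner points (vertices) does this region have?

4

Intersecting each pair of boundary lines and keeping only the points that satisfy every inequality leaves:
  (0, 99/5)
  (0, 7)
  (159/2, 147)
  (114/11, 96/11)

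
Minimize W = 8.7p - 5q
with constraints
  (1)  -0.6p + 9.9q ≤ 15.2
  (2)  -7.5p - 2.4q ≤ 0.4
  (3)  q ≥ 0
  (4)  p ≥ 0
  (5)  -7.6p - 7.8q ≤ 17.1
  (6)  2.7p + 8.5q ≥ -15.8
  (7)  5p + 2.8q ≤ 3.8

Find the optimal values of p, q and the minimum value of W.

p = 0, q = 19/14, minimum W = -95/14

Vertices and W = 8.7p - 5q:
  (0, 0) → W = 0
  (19/25, 0) → W = 1653/250
  (0, 19/14) → W = -95/14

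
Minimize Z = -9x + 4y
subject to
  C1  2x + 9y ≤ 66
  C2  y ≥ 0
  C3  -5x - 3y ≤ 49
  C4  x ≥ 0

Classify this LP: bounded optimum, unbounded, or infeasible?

Extreme points and Z = -9x + 4y:
  (33, 0) → Z = -297
  (0, 22/3) → Z = 88/3
  (0, 0) → Z = 0
The feasible region has finitely many vertices and no improving ray; the minimum is -297 at (33, 0).

bounded optimum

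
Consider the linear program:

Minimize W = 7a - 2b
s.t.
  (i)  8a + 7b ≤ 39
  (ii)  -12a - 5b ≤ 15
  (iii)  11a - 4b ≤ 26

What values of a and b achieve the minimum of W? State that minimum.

a = -75/11, b = 147/11, minimum W = -819/11

The optimum lies where 8a + 7b = 39 and -12a - 5b = 15.
Solving simultaneously gives a = -75/11, b = 147/11.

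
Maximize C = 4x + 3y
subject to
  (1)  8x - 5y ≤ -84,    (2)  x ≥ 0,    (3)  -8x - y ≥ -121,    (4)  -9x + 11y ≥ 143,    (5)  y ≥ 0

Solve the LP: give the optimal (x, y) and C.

x = 0, y = 121, maximum C = 363

Feasible corners and C = 4x + 3y:
  (0, 84/5) → C = 252/5
  (521/48, 205/6) → C = 1751/12
  (0, 121) → C = 363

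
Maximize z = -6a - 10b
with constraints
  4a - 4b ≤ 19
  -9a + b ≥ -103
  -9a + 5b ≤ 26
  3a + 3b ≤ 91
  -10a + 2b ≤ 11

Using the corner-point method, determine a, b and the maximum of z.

Corner points and z = -6a - 10b:
  (393/32, 241/32) → z = -149
  (-41/16, -117/16) → z = 177/2
  (40/3, 17) → z = -250
  (377/42, 299/14) → z = -1872/7
  (-3/32, 161/32) → z = -199/4

a = -41/16, b = -117/16, maximum z = 177/2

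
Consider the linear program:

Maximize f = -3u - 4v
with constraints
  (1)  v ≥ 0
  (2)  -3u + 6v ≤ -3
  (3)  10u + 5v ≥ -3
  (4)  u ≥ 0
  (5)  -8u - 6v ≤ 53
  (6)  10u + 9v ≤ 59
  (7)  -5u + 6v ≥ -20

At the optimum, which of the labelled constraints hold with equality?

(1) and (2)

Feasible corners and f = -3u - 4v:
  (1, 0) → f = -3
  (4, 0) → f = -12
  (127/29, 49/29) → f = -577/29
  (178/35, 19/21) → f = -1982/105

The maximum is at (1, 0). Substituting into each constraint, equality holds for (1) and (2); the remaining constraints have slack.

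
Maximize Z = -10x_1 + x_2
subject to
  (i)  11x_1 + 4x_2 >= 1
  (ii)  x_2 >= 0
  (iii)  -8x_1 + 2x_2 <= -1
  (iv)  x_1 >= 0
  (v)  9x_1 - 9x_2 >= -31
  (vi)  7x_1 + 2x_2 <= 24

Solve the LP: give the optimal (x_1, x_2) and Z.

x_1 = 1/8, x_2 = 0, maximum Z = -5/4

Vertices and Z = -10x_1 + x_2:
  (1/8, 0) → Z = -5/4
  (24/7, 0) → Z = -240/7
  (71/54, 257/54) → Z = -151/18
  (154/81, 433/81) → Z = -41/3

The binding constraints are x_2 = 0 and -8x_1 + 2x_2 = -1.
Solving simultaneously gives x_1 = 1/8, x_2 = 0.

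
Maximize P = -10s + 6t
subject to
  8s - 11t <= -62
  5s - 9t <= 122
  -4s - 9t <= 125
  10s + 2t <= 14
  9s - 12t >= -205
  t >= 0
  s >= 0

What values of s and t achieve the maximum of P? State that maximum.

Feasible corners and P = -10s + 6t:
  (5/21, 122/21) → P = 682/21
  (0, 62/11) → P = 372/11
  (0, 7) → P = 42

At the optimal vertex, 10s + 2t = 14 and s = 0.
Solving simultaneously gives s = 0, t = 7.

s = 0, t = 7, maximum P = 42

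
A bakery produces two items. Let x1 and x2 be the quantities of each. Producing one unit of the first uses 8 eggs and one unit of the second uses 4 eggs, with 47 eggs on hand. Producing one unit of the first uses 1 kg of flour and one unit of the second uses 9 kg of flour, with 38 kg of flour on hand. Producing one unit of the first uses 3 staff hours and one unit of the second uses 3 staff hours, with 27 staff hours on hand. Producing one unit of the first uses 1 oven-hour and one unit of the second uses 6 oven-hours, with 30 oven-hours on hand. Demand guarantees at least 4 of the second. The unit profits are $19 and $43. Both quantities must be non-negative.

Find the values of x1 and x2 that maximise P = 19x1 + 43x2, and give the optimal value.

x1 = 2, x2 = 4, maximum P = 210

Corner points and P = 19x1 + 43x2:
  (0, 38/9) → P = 1634/9
  (0, 4) → P = 172
  (2, 4) → P = 210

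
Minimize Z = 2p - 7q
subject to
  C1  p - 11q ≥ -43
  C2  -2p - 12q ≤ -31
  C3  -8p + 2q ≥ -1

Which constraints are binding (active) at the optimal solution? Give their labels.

Extreme points and Z = 2p - 7q:
  (-175/34, 117/34) → Z = -1169/34
  (97/86, 345/86) → Z = -2221/86
  (37/50, 123/50) → Z = -787/50

The minimum is at (-175/34, 117/34). Substituting into each constraint, equality holds for C1 and C2; the remaining constraints have slack.

C1 and C2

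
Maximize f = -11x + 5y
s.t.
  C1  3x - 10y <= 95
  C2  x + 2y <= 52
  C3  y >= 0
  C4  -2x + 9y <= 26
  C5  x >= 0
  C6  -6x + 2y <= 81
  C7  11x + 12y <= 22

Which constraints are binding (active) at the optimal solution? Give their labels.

Feasible corners and f = -11x + 5y:
  (0, 0) → f = 0
  (2, 0) → f = -22
  (0, 11/6) → f = 55/6

The maximum is at (0, 11/6). Substituting into each constraint, equality holds for C5 and C7; the remaining constraints have slack.

C5 and C7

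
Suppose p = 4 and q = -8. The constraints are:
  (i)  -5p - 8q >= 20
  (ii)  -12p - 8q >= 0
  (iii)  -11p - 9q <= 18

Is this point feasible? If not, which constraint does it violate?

not feasible — violates (iii)

Constraint (iii): -11p - 9q = 28, which is not ≤ 18. All other constraints are satisfied.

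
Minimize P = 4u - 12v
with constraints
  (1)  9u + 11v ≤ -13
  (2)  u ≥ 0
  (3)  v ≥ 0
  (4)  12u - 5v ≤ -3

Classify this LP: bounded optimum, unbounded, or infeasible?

infeasible

The boundaries 9u + 11v = -13 and v = 0 meet at (-13/9, 0), but that point violates u ≥ 0. Every candidate vertex is excluded by some other constraint, so the feasible region is empty.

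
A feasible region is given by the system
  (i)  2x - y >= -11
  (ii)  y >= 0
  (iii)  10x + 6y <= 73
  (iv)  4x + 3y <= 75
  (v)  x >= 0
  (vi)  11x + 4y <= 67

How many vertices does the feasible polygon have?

The feasible vertices (each the meet of two boundaries and inside every other half-plane) are:
  (7/22, 128/11)
  (0, 11)
  (0, 0)
  (67/11, 0)
  (55/13, 133/26)

5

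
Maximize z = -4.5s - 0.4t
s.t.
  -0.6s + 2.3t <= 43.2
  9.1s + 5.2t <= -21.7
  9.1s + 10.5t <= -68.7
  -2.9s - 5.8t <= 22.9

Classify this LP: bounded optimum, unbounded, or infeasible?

Feasible corners and z = -4.5s - 0.4t:
  (-61161/2723, 35190/2723) → z = 522297/5446
  (-30323/1015, 11154/1015) → z = 1319919/10150
  (-15801/2233, -916/2233) → z = 714709/22330
The feasible region has finitely many vertices and no improving ray; the maximum is 1319919/10150 at (-30323/1015, 11154/1015).

bounded optimum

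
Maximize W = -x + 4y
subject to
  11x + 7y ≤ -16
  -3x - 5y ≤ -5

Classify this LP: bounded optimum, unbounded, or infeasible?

From the feasible point (-115/34, 103/34), moving in the direction (-7, 11) keeps every constraint satisfied while W increases without bound.

unbounded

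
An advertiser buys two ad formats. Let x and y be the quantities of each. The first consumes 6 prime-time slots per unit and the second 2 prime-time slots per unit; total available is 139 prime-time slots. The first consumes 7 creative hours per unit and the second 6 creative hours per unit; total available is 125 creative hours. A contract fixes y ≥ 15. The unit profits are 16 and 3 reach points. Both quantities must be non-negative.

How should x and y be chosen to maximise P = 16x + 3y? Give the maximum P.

Extreme points and P = 16x + 3y:
  (0, 125/6) → P = 125/2
  (0, 15) → P = 45
  (5, 15) → P = 125

At the optimal vertex, 7x + 6y = 125 and y = 15.
Solving simultaneously gives x = 5, y = 15.

x = 5, y = 15, maximum P = 125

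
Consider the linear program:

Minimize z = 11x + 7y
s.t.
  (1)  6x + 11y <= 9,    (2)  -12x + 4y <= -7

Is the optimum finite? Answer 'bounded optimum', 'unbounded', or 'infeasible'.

unbounded

From the feasible point (113/156, 11/26), moving in the direction (-4, -12) keeps every constraint satisfied while z decreases without bound.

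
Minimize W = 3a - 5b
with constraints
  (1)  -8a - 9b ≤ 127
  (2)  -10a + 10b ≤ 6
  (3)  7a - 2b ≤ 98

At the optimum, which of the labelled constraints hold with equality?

(2) and (3)

Feasible corners and W = 3a - 5b:
  (-662/85, -611/85) → W = 1069/85
  (628/79, -1673/79) → W = 10249/79
  (496/25, 511/25) → W = -1067/25

The minimum is at (496/25, 511/25). Substituting into each constraint, equality holds for (2) and (3); the remaining constraints have slack.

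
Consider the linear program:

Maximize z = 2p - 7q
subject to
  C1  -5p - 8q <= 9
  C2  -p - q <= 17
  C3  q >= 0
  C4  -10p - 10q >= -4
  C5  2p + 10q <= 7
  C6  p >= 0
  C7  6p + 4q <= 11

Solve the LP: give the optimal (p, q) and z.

p = 2/5, q = 0, maximum z = 4/5

Vertices and z = 2p - 7q:
  (2/5, 0) → z = 4/5
  (0, 0) → z = 0
  (0, 2/5) → z = -14/5

The binding constraints are q = 0 and -10p - 10q = -4.
Solving simultaneously gives p = 2/5, q = 0.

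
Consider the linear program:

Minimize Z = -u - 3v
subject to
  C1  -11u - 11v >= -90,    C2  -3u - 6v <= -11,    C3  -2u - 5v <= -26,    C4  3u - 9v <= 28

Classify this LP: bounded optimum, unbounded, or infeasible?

unbounded

From the feasible point (164/33, 106/33), moving in the direction (-11, 11) keeps every constraint satisfied while Z decreases without bound.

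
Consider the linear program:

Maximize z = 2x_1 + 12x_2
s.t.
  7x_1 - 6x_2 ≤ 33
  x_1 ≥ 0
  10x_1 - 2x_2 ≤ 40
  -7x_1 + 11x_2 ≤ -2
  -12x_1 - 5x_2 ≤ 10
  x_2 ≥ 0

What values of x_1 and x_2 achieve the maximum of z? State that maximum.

Feasible corners and z = 2x_1 + 12x_2:
  (109/24, 65/24) → z = 499/12
  (4, 0) → z = 8
  (2/7, 0) → z = 4/7

x_1 = 109/24, x_2 = 65/24, maximum z = 499/12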